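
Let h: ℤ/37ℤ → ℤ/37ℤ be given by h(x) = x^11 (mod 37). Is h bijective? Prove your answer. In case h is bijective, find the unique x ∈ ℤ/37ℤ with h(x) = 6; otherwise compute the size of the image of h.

Since 37 is prime, the nonzero elements of ℤ/37ℤ form a cyclic group of order 36.
As gcd(11, 36) = 1, raising to the 11th power is a bijection on this group: if a^11 ≡ b^11 then (ab^{−1})^11 = 1, and the only element of order dividing gcd(11, 36) = 1 is 1, so a = b.
With h(0) = 0 this makes h injective on all of ℤ/37ℤ, hence bijective (finite equal-size domain and codomain). In particular h is bijective.
Since h is bijective, we find the preimage of 6. The inverse of x ↦ x^11 on (ℤ/37ℤ)^× is x ↦ x^23, because 11·23 = 253 = 7·36 + 1 ≡ 1 (mod 36) and x^{36} = 1 for x ≠ 0 (Fermat). So h⁻¹(6) = 6^23 mod 37.
Repeated squaring mod 37: 6^1 ≡ 6, 6^2 ≡ 6² = 36, 6^4 ≡ 36² = 1296 ≡ 1, 6^8 ≡ 1² = 1, 6^16 ≡ 1² = 1. Since 23 = 16 + 4 + 2 + 1, 6^23 ≡ 1·1·36·6: 1·1 = 1, then 1·36 = 36, then 36·6 = 216 ≡ 31. So 6^23 ≡ 31 (mod 37).
Hence h⁻¹(6) = 31.

31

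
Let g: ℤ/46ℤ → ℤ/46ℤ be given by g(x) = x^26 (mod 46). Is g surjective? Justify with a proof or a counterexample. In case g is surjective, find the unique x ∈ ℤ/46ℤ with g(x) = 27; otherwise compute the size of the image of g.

24

g(22): Repeated squaring mod 46: 22^1 ≡ 22, 22^2 ≡ 22² = 484 ≡ 24, 22^4 ≡ 24² = 576 ≡ 24, 22^8 ≡ 24² = 576 ≡ 24, 22^16 ≡ 24² = 576 ≡ 24. Since 26 = 16 + 8 + 2, 22^26 ≡ 24·24·24: 24·24 = 576 ≡ 24, then 24·24 = 576 ≡ 24. So 22^26 ≡ 24 (mod 46).
g(24): Repeated squaring mod 46: 24^1 ≡ 24, 24^2 ≡ 24² = 576 ≡ 24, 24^4 ≡ 24² = 576 ≡ 24, 24^8 ≡ 24² = 576 ≡ 24, 24^16 ≡ 24² = 576 ≡ 24. Since 26 = 16 + 8 + 2, 24^26 ≡ 24·24·24: 24·24 = 576 ≡ 24, then 24·24 = 576 ≡ 24. So 24^26 ≡ 24 (mod 46).
So g(22) = g(24) = 24 while 22 ≠ 24, hence g is not injective.
A non-injective map from the 46-element set ℤ/46ℤ to itself takes at most 45 distinct values, so it cannot be surjective. Therefore g is not surjective.
Since g is not surjective, we determine |image(g)|. Computing x^26 mod 46 for each x (by repeated squaring, reducing mod 46 at every step), the values g(0), g(1), …, g(45) are: 0, 1, 16, 35, 26, 27, 8, 9, 2, 29, 18, 13, 36, 41, 6, 25, 32, 31, 4, 3, 12, 39, 24, 23, 24, 39, 12, 3, 4, 31, 32, 25, 6, 41, 36, 13, 18, 29, 2, 9, 8, 27, 26, 35, 16, 1.
The distinct values are {0, 1, 2, 3, 4, 6, 8, 9, 12, 13, 16, 18, 23, 24, 25, 26, 27, 29, 31, 32, 35, 36, 39, 41}; there are 24 of them.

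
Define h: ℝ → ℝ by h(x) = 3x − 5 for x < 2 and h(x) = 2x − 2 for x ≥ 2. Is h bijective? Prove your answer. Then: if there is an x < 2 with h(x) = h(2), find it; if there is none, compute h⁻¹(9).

11/2

Both pieces are strictly increasing (slopes 3 and 2), so each is injective on its own interval.
The left piece maps (−∞, 2) onto (−∞, 1); the right piece maps [2, ∞) onto [2, ∞).
The images leave a gap (1 has no preimage), so h is not surjective, hence not bijective.
Because the two images are disjoint, no x < 2 has h(x) = h(2), so we compute h⁻¹(9): 9 lies in [2, ∞), so solve 2x − 2 = 9: x = (9 + 2)/2 = 11/2.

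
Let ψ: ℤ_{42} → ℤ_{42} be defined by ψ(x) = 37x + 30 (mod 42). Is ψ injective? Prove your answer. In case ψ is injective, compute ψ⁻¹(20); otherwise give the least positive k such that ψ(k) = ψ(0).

Suppose ψ(x_1) = ψ(x_2) in ℤ_{42}. Then 37x_1 + 30 ≡ 37x_2 + 30 (mod 42), therefore 37(x_1 − x_2) ≡ 0 (mod 42).
Since gcd(37, 42) = 1, 37 is invertible modulo 42, hence x_1 − x_2 ≡ 0 (mod 42), i.e. x_1 = x_2.
Therefore ψ is injective.
We now compute 37⁻¹ mod 42 explicitly. Euclid's algorithm: 42 = 1·37 + 5, 37 = 7·5 + 2, 5 = 2·2 + 1; back-substituting gives 1 = 25·37 − 22·42, so 37⁻¹ ≡ 25 (mod 42).
Since ψ is injective, we compute ψ⁻¹(20): solve 37x + 30 ≡ 20 (mod 42), i.e. 37x ≡ 32 (mod 42).
Multiplying by 37⁻¹ = 25 gives x ≡ 25·32 = 800 = 19·42 + 2 ≡ 2 (mod 42).
Check: ψ(2) = 37·2 + 30 = 104 = 2·42 + 20 ≡ 20 (mod 42).

2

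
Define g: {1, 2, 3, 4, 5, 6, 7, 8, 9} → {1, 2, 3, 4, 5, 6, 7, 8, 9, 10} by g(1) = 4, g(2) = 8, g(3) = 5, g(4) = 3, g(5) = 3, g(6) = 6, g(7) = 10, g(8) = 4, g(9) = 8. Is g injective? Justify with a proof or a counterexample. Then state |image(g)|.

g(4) = 3 = g(5) with 4 ≠ 5, so g is not injective.
The image of g is {3, 4, 5, 6, 8, 10}, which has 6 elements.

6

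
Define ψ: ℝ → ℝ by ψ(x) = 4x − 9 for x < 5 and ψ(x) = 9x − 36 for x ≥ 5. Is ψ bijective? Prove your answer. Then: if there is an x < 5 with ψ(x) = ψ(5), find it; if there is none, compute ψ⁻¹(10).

Both pieces are strictly increasing (slopes 4 and 9), so each is injective on its own interval.
The left piece maps (−∞, 5) onto (−∞, 11); the right piece maps [5, ∞) onto [9, ∞).
These images overlap. In particular ψ(5) = 9 (right piece), and solving 4x − 9 = 9 on the left piece gives x = 9/2 < 5.
So ψ(9/2) = ψ(5) with 9/2 ≠ 5, and ψ is not injective, hence not bijective. This x = 9/2 is the requested value below 5.

9/2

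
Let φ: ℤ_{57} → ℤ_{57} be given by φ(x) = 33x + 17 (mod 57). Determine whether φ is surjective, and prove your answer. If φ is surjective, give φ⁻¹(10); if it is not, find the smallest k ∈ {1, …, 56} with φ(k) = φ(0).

Since gcd(33, 57) = 3, we have 33x ≡ 0 (mod 3) for all x, so φ(x) ≡ 2 (mod 3).
But 0 ≢ 2 (mod 3), so 0 ∈ ℤ_{57} has no preimage. So φ is not surjective.
Since φ is not surjective, we find the least positive k with φ(k) = φ(0): this means 33k ≡ 0 (mod 57), i.e. 57 ∣ 33k. Since gcd(33, 57) = 3, dividing through by 3 this holds exactly when 19 ∣ 11k, and as gcd(11, 19) = 1, exactly when 19 ∣ k.
The smallest positive such k is 19.

19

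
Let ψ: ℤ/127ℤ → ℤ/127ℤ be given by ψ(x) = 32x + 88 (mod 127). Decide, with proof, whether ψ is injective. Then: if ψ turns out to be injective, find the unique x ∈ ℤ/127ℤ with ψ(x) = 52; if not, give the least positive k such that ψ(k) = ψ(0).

Suppose ψ(a) = ψ(b) in ℤ/127ℤ. Then 32a + 88 ≡ 32b + 88 (mod 127), thus 32(a − b) ≡ 0 (mod 127).
Since gcd(32, 127) = 1, 32 is invertible modulo 127, thus a − b ≡ 0 (mod 127), i.e. a = b.
Therefore ψ is injective.
We now compute 32⁻¹ mod 127 explicitly. Euclid's algorithm: 127 = 3·32 + 31, 32 = 1·31 + 1; back-substituting gives 1 = 4·32 − 1·127, so 32⁻¹ ≡ 4 (mod 127).
Since ψ is injective, we compute ψ⁻¹(52): solve 32x + 88 ≡ 52 (mod 127), i.e. 32x ≡ 91 (mod 127).
Multiplying by 32⁻¹ = 4 gives x ≡ 4·91 = 364 = 2·127 + 110 ≡ 110 (mod 127).
Check: ψ(110) = 32·110 + 88 = 3608 = 28·127 + 52 ≡ 52 (mod 127).

110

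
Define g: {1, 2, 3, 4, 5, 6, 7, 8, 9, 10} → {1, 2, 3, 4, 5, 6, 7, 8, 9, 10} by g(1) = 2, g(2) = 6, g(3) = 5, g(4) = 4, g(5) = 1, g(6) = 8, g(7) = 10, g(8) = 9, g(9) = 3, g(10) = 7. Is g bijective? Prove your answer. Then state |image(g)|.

The values 2, 6, 5, 4, 1, 8, 10, 9, 3, 7 are a permutation of {1, 2, 3, 4, 5, 6, 7, 8, 9, 10}: each element appears exactly once.
So g is injective and surjective, hence bijective.
The image of g is {1, 2, 3, 4, 5, 6, 7, 8, 9, 10}, which has 10 elements.

10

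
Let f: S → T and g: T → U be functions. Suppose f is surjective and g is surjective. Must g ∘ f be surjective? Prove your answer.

surjective

Let c ∈ U. Since g is surjective, there is b ∈ T with g(b) = c. Since f is surjective, there is a ∈ S with f(a) = b.
Then (g ∘ f)(a) = g(b) = c. Hence g ∘ f is surjective.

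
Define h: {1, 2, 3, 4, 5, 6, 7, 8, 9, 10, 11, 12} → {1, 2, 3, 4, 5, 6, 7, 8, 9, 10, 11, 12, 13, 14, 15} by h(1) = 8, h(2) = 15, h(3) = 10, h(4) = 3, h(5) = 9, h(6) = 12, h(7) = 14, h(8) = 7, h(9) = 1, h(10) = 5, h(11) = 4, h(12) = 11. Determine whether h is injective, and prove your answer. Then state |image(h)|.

The values h(1), …, h(12) are 8, 15, 10, 3, 9, 12, 14, 7, 1, 5, 4, 11 — all distinct.
So h(u) = h(v) only when u = v, and h is injective.
The image of h is {1, 3, 4, 5, 7, 8, 9, 10, 11, 12, 14, 15}, which has 12 elements.

12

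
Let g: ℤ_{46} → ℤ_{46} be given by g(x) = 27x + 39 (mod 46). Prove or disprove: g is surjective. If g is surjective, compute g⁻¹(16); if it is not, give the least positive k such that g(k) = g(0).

Since gcd(27, 46) = 1, 27 is invertible modulo 46. Euclid's algorithm: 46 = 1·27 + 19, 27 = 1·19 + 8, 19 = 2·8 + 3, 8 = 2·3 + 2, 3 = 1·2 + 1; back-substituting gives 1 = 29·27 − 17·46, so 27⁻¹ ≡ 29 (mod 46).
For any y ∈ ℤ_{46}, x = 29(y − 39) mod 46 satisfies g(x) = 27·29(y − 39) + 39 ≡ y (since 27·29 ≡ 1 mod 46). So every y has a preimage.
So g is surjective.
Since g is surjective, we compute g⁻¹(16): solve 27x + 39 ≡ 16 (mod 46), i.e. 27x ≡ 23 (mod 46).
Multiplying by 27⁻¹ = 29 gives x ≡ 29·23 = 667 = 14·46 + 23 ≡ 23 (mod 46).
Check: g(23) = 27·23 + 39 = 660 = 14·46 + 16 ≡ 16 (mod 46).

23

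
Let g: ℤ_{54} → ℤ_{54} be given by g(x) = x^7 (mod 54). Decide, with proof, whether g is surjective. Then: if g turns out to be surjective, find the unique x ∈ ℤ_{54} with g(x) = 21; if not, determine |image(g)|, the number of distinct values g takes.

g(0) = 0^7 = 0.
g(6): Repeated squaring mod 54: 6^1 ≡ 6, 6^2 ≡ 6² = 36, 6^4 ≡ 36² = 1296 ≡ 0. Since 7 = 4 + 2 + 1, 6^7 ≡ 0·36·6: 0·36 = 0, then 0·6 = 0. So 6^7 ≡ 0 (mod 54).
So g(0) = g(6) = 0 while 0 ≠ 6, hence g is not injective.
A non-injective map from the 54-element set ℤ_{54} to itself takes at most 53 distinct values, so it cannot be surjective. Therefore g is not surjective.
Since g is not surjective, we determine |image(g)|. Computing x^7 mod 54 for each x (by repeated squaring, reducing mod 54 at every step), the values g(0), g(1), …, g(53) are: 0, 1, 20, 27, 22, 41, 0, 43, 8, 27, 10, 29, 0, 31, 50, 27, 52, 17, 0, 19, 38, 27, 40, 5, 0, 7, 26, 27, 28, 47, 0, 49, 14, 27, 16, 35, 0, 37, 2, 27, 4, 23, 0, 25, 44, 27, 46, 11, 0, 13, 32, 27, 34, 53.
The distinct values are {0, 1, 2, 4, 5, 7, 8, 10, 11, 13, 14, 16, 17, 19, 20, 22, 23, 25, 26, 27, 28, 29, 31, 32, 34, 35, 37, 38, 40, 41, 43, 44, 46, 47, 49, 50, 52, 53}; there are 38 of them.

38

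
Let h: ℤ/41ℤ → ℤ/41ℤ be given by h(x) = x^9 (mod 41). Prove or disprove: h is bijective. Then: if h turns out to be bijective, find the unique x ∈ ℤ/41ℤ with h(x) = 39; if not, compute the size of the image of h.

21

Since 41 is prime, the nonzero elements of ℤ/41ℤ form a cyclic group of order 40.
As gcd(9, 40) = 1, raising to the 9th power is a bijection on this group: if x_1^9 ≡ x_2^9 then (x_1x_2^{−1})^9 = 1, and the only element of order dividing gcd(9, 40) = 1 is 1, so x_1 = x_2.
With h(0) = 0 this makes h injective on all of ℤ/41ℤ, hence bijective (finite equal-size domain and codomain). In particular h is bijective.
Since h is bijective, we find the preimage of 39. The inverse of x ↦ x^9 on (ℤ/41ℤ)^× is x ↦ x^9, because 9·9 = 81 = 2·40 + 1 ≡ 1 (mod 40) and x^{40} = 1 for x ≠ 0 (Fermat). So h⁻¹(39) = 39^9 mod 41.
Repeated squaring mod 41: 39^1 ≡ 39, 39^2 ≡ 39² = 1521 ≡ 4, 39^4 ≡ 4² = 16, 39^8 ≡ 16² = 256 ≡ 10. Since 9 = 8 + 1, 39^9 ≡ 10·39: 10·39 = 390 ≡ 21. So 39^9 ≡ 21 (mod 41).
Hence h⁻¹(39) = 21.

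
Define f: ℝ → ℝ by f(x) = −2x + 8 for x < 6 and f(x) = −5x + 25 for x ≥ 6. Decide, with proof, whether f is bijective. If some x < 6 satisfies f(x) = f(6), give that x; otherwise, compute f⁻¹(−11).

Both pieces are strictly decreasing (slopes −2 and −5), so each is injective on its own interval.
The left piece maps (−∞, 6) onto (−4, ∞); the right piece maps [6, ∞) onto (−∞, −5].
The images leave a gap (−4 has no preimage), so f is not surjective, hence not bijective.
Because the two images are disjoint, no x < 6 has f(x) = f(6), so we compute f⁻¹(−11): −11 lies in (−∞, −5], so solve −5x + 25 = −11: x = (−11 − 25)/(−5) = 36/5.

36/5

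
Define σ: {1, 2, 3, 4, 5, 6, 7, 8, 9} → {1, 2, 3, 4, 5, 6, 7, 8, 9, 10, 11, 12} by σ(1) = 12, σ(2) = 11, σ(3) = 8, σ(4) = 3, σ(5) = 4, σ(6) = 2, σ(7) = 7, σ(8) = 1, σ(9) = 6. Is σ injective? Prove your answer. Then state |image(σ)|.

9

The values σ(1), …, σ(9) are 12, 11, 8, 3, 4, 2, 7, 1, 6 — all distinct.
So σ(x_1) = σ(x_2) only when x_1 = x_2, and σ is injective.
The image of σ is {1, 2, 3, 4, 6, 7, 8, 11, 12}, which has 9 elements.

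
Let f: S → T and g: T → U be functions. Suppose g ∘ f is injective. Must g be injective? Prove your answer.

not injective

No. Take S = {0}, T = {0, 1, 2}, U = {0, 1, 2}, f(a) = a for each a ∈ S, and g(b) = 1 if b ∈ {1, 2} else g(b) = b.
Then g ∘ f = f is injective (S ⊂ T and f is the inclusion), but g(1) = g(2) = 1 with 1 ≠ 2, so g is not injective.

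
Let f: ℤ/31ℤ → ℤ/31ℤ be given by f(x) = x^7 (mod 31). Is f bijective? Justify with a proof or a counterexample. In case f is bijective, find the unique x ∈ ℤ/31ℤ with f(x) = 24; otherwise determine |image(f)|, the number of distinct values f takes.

Since 31 is prime, the nonzero elements of ℤ/31ℤ form a cyclic group of order 30.
As gcd(7, 30) = 1, raising to the 7th power is a bijection on this group: if u^7 ≡ v^7 then (uv^{−1})^7 = 1, and the only element of order dividing gcd(7, 30) = 1 is 1, so u = v.
With f(0) = 0 this makes f injective on all of ℤ/31ℤ, hence bijective (finite equal-size domain and codomain). In particular f is bijective.
Since f is bijective, we find the preimage of 24. The inverse of x ↦ x^7 on (ℤ/31ℤ)^× is x ↦ x^13, because 7·13 = 91 = 3·30 + 1 ≡ 1 (mod 30) and x^{30} = 1 for x ≠ 0 (Fermat). So f⁻¹(24) = 24^13 mod 31.
Repeated squaring mod 31: 24^1 ≡ 24, 24^2 ≡ 24² = 576 ≡ 18, 24^4 ≡ 18² = 324 ≡ 14, 24^8 ≡ 14² = 196 ≡ 10. Since 13 = 8 + 4 + 1, 24^13 ≡ 10·14·24: 10·14 = 140 ≡ 16, then 16·24 = 384 ≡ 12. So 24^13 ≡ 12 (mod 31).
Hence f⁻¹(24) = 12.

12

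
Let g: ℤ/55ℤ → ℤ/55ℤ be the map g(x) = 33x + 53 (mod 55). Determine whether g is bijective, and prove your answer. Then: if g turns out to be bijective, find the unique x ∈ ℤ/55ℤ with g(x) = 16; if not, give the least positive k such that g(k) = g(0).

5

Recall that injectivity means: for all x_1, x_2 in the domain, g(x_1) = g(x_2) implies x_1 = x_2.
We have gcd(33, 55) = 11 > 1. Taking x_1 = 0 and x_2 = 5: g(0) = 53 and g(5) = 33·5 + 53 = 218 ≡ 53 (mod 55).
So g(0) = g(5) while 0 ≠ 5, hence g is not injective, hence not bijective.
Since g is not bijective, we find the least positive k with g(k) = g(0): this means 33k ≡ 0 (mod 55), i.e. 55 ∣ 33k. Since gcd(33, 55) = 11, dividing through by 11 this holds exactly when 5 ∣ 3k, and as gcd(3, 5) = 1, exactly when 5 ∣ k.
The smallest positive such k is 5.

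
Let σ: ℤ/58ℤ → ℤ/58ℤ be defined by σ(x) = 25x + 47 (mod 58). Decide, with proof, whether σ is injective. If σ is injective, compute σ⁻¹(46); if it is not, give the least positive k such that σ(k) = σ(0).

51

Suppose σ(a) = σ(b) in ℤ/58ℤ. Then 25a + 47 ≡ 25b + 47 (mod 58), so 25(a − b) ≡ 0 (mod 58).
Since gcd(25, 58) = 1, 25 is invertible modulo 58, hence a − b ≡ 0 (mod 58), i.e. a = b.
Therefore σ is injective.
We now compute 25⁻¹ mod 58 explicitly. Euclid's algorithm: 58 = 2·25 + 8, 25 = 3·8 + 1; back-substituting gives 1 = 7·25 − 3·58, so 25⁻¹ ≡ 7 (mod 58).
Since σ is injective, we compute σ⁻¹(46): solve 25x + 47 ≡ 46 (mod 58), i.e. 25x ≡ 57 (mod 58).
Multiplying by 25⁻¹ = 7 gives x ≡ 7·57 = 399 = 6·58 + 51 ≡ 51 (mod 58).
Check: σ(51) = 25·51 + 47 = 1322 = 22·58 + 46 ≡ 46 (mod 58).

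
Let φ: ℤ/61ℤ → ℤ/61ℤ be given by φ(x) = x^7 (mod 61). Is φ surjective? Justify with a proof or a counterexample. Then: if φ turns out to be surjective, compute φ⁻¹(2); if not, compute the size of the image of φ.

Since 61 is prime, the nonzero elements of ℤ/61ℤ form a cyclic group of order 60.
As gcd(7, 60) = 1, raising to the 7th power is a bijection on this group: if u^7 ≡ v^7 then (uv^{−1})^7 = 1, and the only element of order dividing gcd(7, 60) = 1 is 1, so u = v.
With φ(0) = 0 this makes φ injective on all of ℤ/61ℤ, hence bijective (finite equal-size domain and codomain). In particular φ is surjective.
Since φ is surjective, we find the preimage of 2. The inverse of x ↦ x^7 on (ℤ/61ℤ)^× is x ↦ x^43, because 7·43 = 301 = 5·60 + 1 ≡ 1 (mod 60) and x^{60} = 1 for x ≠ 0 (Fermat). So φ⁻¹(2) = 2^43 mod 61.
Repeated squaring mod 61: 2^1 ≡ 2, 2^2 ≡ 2² = 4, 2^4 ≡ 4² = 16, 2^8 ≡ 16² = 256 ≡ 12, 2^16 ≡ 12² = 144 ≡ 22, 2^32 ≡ 22² = 484 ≡ 57. Since 43 = 32 + 8 + 2 + 1, 2^43 ≡ 57·12·4·2: 57·12 = 684 ≡ 13, then 13·4 = 52, then 52·2 = 104 ≡ 43. So 2^43 ≡ 43 (mod 61).
Hence φ⁻¹(2) = 43.

43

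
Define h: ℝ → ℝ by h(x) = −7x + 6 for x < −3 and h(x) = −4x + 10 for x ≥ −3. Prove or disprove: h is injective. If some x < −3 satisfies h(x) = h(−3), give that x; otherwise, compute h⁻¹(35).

-29/7

Both pieces are strictly decreasing (slopes −7 and −4), so each is injective on its own interval.
The left piece maps (−∞, −3) onto (27, ∞); the right piece maps [−3, ∞) onto (−∞, 22].
These images are disjoint, so no value is attained by both pieces. Hence h is injective.
Because the two images are disjoint, no x < −3 has h(x) = h(−3), so we compute h⁻¹(35): 35 lies in (27, ∞), so solve −7x + 6 = 35: x = (35 − 6)/(−7) = −29/7.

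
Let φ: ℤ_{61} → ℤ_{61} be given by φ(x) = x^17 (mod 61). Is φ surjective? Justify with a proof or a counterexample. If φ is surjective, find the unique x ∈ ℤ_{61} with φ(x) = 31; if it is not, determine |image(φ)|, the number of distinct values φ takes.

6

Since 61 is prime, the nonzero elements of ℤ_{61} form a cyclic group of order 60.
As gcd(17, 60) = 1, raising to the 17th power is a bijection on this group: if x_1^17 ≡ x_2^17 then (x_1x_2^{−1})^17 = 1, and the only element of order dividing gcd(17, 60) = 1 is 1, so x_1 = x_2.
With φ(0) = 0 this makes φ injective on all of ℤ_{61}, hence bijective (finite equal-size domain and codomain). In particular φ is surjective.
Since φ is surjective, we find the preimage of 31. The inverse of x ↦ x^17 on (ℤ_{61})^× is x ↦ x^53, because 17·53 = 901 = 15·60 + 1 ≡ 1 (mod 60) and x^{60} = 1 for x ≠ 0 (Fermat). So φ⁻¹(31) = 31^53 mod 61.
Repeated squaring mod 61: 31^1 ≡ 31, 31^2 ≡ 31² = 961 ≡ 46, 31^4 ≡ 46² = 2116 ≡ 42, 31^8 ≡ 42² = 1764 ≡ 56, 31^16 ≡ 56² = 3136 ≡ 25, 31^32 ≡ 25² = 625 ≡ 15. Since 53 = 32 + 16 + 4 + 1, 31^53 ≡ 15·25·42·31: 15·25 = 375 ≡ 9, then 9·42 = 378 ≡ 12, then 12·31 = 372 ≡ 6. So 31^53 ≡ 6 (mod 61).
Hence φ⁻¹(31) = 6.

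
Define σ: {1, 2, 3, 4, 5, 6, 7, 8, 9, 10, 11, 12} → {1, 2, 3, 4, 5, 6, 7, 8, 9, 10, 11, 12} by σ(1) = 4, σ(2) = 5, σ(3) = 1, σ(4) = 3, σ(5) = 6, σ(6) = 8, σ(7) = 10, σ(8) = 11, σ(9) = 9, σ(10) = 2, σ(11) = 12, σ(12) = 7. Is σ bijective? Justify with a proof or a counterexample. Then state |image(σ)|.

The values 4, 5, 1, 3, 6, 8, 10, 11, 9, 2, 12, 7 are a permutation of {1, 2, 3, 4, 5, 6, 7, 8, 9, 10, 11, 12}: each element appears exactly once.
So σ is injective and surjective, hence bijective.
The image of σ is {1, 2, 3, 4, 5, 6, 7, 8, 9, 10, 11, 12}, which has 12 elements.

12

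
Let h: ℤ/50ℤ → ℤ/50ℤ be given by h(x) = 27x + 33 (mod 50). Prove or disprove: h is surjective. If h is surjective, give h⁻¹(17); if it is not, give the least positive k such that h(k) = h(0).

42

Since gcd(27, 50) = 1, 27 is invertible modulo 50. Euclid's algorithm: 50 = 1·27 + 23, 27 = 1·23 + 4, 23 = 5·4 + 3, 4 = 1·3 + 1; back-substituting gives 1 = 13·27 − 7·50, so 27⁻¹ ≡ 13 (mod 50).
Then y ↦ 13(y − 33) is a two-sided inverse to h, so every y ∈ ℤ/50ℤ has a preimage.
Hence h is surjective.
Since h is surjective, we find h⁻¹(17): we need 27x ≡ 17 − 33 ≡ 34 (mod 50). Using 27⁻¹ = 13: x ≡ 13·34 = 442 = 8·50 + 42, so x = 42.
Check: h(42) = 27·42 + 33 = 1167 = 23·50 + 17 ≡ 17 (mod 50).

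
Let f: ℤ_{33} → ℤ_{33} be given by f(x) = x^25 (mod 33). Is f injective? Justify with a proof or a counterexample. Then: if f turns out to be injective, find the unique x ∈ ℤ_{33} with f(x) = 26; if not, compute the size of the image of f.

f(1) = 1^25 = 1.
f(4): Repeated squaring mod 33: 4^1 ≡ 4, 4^2 ≡ 4² = 16, 4^4 ≡ 16² = 256 ≡ 25, 4^8 ≡ 25² = 625 ≡ 31, 4^16 ≡ 31² = 961 ≡ 4. Since 25 = 16 + 8 + 1, 4^25 ≡ 4·31·4: 4·31 = 124 ≡ 25, then 25·4 = 100 ≡ 1. So 4^25 ≡ 1 (mod 33).
So f(1) = f(4) = 1 while 1 ≠ 4, therefore f is not injective.
Since f is not injective, we determine |image(f)|. Computing x^25 mod 33 for each x (by repeated squaring, reducing mod 33 at every step), the values f(0), f(1), …, f(32) are: 0, 1, 32, 12, 1, 23, 21, 10, 32, 12, 10, 11, 12, 10, 23, 12, 1, 32, 21, 10, 23, 21, 22, 23, 21, 1, 23, 12, 10, 32, 21, 1, 32.
The distinct values are {0, 1, 10, 11, 12, 21, 22, 23, 32}; there are 9 of them.

9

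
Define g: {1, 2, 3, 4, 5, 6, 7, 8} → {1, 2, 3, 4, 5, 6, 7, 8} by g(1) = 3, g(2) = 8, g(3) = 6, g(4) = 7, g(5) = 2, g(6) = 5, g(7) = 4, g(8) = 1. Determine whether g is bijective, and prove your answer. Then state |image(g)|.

The values 3, 8, 6, 7, 2, 5, 4, 1 are a permutation of {1, 2, 3, 4, 5, 6, 7, 8}: each element appears exactly once.
So g is injective and surjective, hence bijective.
The image of g is {1, 2, 3, 4, 5, 6, 7, 8}, which has 8 elements.

8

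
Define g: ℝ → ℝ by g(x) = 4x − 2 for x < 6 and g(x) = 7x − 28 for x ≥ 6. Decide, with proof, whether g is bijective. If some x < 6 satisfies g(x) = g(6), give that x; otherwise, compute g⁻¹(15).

4

Both pieces are strictly increasing (slopes 4 and 7), so each is injective on its own interval.
The left piece maps (−∞, 6) onto (−∞, 22); the right piece maps [6, ∞) onto [14, ∞).
These images overlap. In particular g(6) = 14 (right piece), and solving 4x − 2 = 14 on the left piece gives x = 4 < 6.
So g(4) = g(6) with 4 ≠ 6, and g is not injective, hence not bijective. This x = 4 is the requested value below 6.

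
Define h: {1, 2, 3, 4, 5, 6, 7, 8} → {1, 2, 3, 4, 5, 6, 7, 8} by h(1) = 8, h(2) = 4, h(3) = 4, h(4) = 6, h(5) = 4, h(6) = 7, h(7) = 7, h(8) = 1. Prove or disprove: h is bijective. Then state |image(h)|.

h(2) = 4 = h(3) with 2 ≠ 3, so h is not injective, hence not bijective.
The image of h is {1, 4, 6, 7, 8}, which has 5 elements.

5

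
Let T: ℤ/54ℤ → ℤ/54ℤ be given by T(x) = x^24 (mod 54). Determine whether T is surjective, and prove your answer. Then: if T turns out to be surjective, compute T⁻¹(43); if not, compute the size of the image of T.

T(0) = 0^24 = 0.
T(6): Repeated squaring mod 54: 6^1 ≡ 6, 6^2 ≡ 6² = 36, 6^4 ≡ 36² = 1296 ≡ 0, 6^8 ≡ 0² = 0, 6^16 ≡ 0² = 0. Since 24 = 16 + 8, 6^24 ≡ 0·0: 0·0 = 0. So 6^24 ≡ 0 (mod 54).
So T(0) = T(6) = 0 while 0 ≠ 6, thus T is not injective.
A non-injective map from the 54-element set ℤ/54ℤ to itself takes at most 53 distinct values, so it cannot be surjective. Therefore T is not surjective.
Since T is not surjective, we determine |image(T)|. Computing x^24 mod 54 for each x (by repeated squaring, reducing mod 54 at every step), the values T(0), T(1), …, T(53) are: 0, 1, 10, 27, 46, 19, 0, 37, 28, 27, 28, 37, 0, 19, 46, 27, 10, 1, 0, 1, 10, 27, 46, 19, 0, 37, 28, 27, 28, 37, 0, 19, 46, 27, 10, 1, 0, 1, 10, 27, 46, 19, 0, 37, 28, 27, 28, 37, 0, 19, 46, 27, 10, 1.
The distinct values are {0, 1, 10, 19, 27, 28, 37, 46}; there are 8 of them.

8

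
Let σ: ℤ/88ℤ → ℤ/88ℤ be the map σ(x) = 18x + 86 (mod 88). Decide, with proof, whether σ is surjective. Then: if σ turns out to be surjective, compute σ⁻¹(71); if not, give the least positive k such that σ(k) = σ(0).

Recall: σ is surjective if every y in the codomain equals σ(x) for some x in the domain.
Since gcd(18, 88) = 2, we have 18x ≡ 0 (mod 2) for all x, so σ(x) ≡ 0 (mod 2).
But 1 ≢ 0 (mod 2), so 1 ∈ ℤ/88ℤ has no preimage. So σ is not surjective.
Since σ is not surjective, we find the least positive k with σ(k) = σ(0): this means 18k ≡ 0 (mod 88), i.e. 88 ∣ 18k. Since gcd(18, 88) = 2, dividing through by 2 this holds exactly when 44 ∣ 9k, and as gcd(9, 44) = 1, exactly when 44 ∣ k.
The smallest positive such k is 44.

44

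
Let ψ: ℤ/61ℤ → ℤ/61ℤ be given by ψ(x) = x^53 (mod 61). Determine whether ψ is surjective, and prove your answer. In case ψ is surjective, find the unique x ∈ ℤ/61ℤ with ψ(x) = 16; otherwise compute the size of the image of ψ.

12

Since 61 is prime, the nonzero elements of ℤ/61ℤ form a cyclic group of order 60.
As gcd(53, 60) = 1, raising to the 53rd power is a bijection on this group: if a^53 ≡ b^53 then (ab^{−1})^53 = 1, and the only element of order dividing gcd(53, 60) = 1 is 1, so a = b.
With ψ(0) = 0 this makes ψ injective on all of ℤ/61ℤ, hence bijective (finite equal-size domain and codomain). In particular ψ is surjective.
Since ψ is surjective, we find the preimage of 16. The inverse of x ↦ x^53 on (ℤ/61ℤ)^× is x ↦ x^17, because 53·17 = 901 = 15·60 + 1 ≡ 1 (mod 60) and x^{60} = 1 for x ≠ 0 (Fermat). So ψ⁻¹(16) = 16^17 mod 61.
Repeated squaring mod 61: 16^1 ≡ 16, 16^2 ≡ 16² = 256 ≡ 12, 16^4 ≡ 12² = 144 ≡ 22, 16^8 ≡ 22² = 484 ≡ 57, 16^16 ≡ 57² = 3249 ≡ 16. Since 17 = 16 + 1, 16^17 ≡ 16·16: 16·16 = 256 ≡ 12. So 16^17 ≡ 12 (mod 61).
Hence ψ⁻¹(16) = 12.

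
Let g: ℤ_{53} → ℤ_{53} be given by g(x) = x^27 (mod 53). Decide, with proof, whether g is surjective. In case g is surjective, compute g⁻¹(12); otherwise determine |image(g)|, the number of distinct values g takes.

41

Since 53 is prime, the nonzero elements of ℤ_{53} form a cyclic group of order 52.
As gcd(27, 52) = 1, raising to the 27th power is a bijection on this group: if a^27 ≡ b^27 then (ab^{−1})^27 = 1, and the only element of order dividing gcd(27, 52) = 1 is 1, so a = b.
With g(0) = 0 this makes g injective on all of ℤ_{53}, hence bijective (finite equal-size domain and codomain). In particular g is surjective.
Since g is surjective, we find the preimage of 12. The inverse of x ↦ x^27 on (ℤ_{53})^× is x ↦ x^27, because 27·27 = 729 = 14·52 + 1 ≡ 1 (mod 52) and x^{52} = 1 for x ≠ 0 (Fermat). So g⁻¹(12) = 12^27 mod 53.
Repeated squaring mod 53: 12^1 ≡ 12, 12^2 ≡ 12² = 144 ≡ 38, 12^4 ≡ 38² = 1444 ≡ 13, 12^8 ≡ 13² = 169 ≡ 10, 12^16 ≡ 10² = 100 ≡ 47. Since 27 = 16 + 8 + 2 + 1, 12^27 ≡ 47·10·38·12: 47·10 = 470 ≡ 46, then 46·38 = 1748 ≡ 52, then 52·12 = 624 ≡ 41. So 12^27 ≡ 41 (mod 53).
Hence g⁻¹(12) = 41.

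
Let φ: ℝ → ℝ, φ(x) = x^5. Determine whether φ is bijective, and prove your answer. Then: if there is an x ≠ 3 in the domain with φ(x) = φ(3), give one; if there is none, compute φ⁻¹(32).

2

On ℝ, x ↦ x^5 is strictly increasing (injective) and for any y ∈ ℝ the 5th root y^{1/5} lies in ℝ (surjective). So φ is bijective.
Since x ↦ x^5 is strictly increasing on ℝ, it is injective there, so no x ≠ 3 in the domain has φ(x) = φ(3). We therefore compute φ⁻¹(32) = 32^{1/5} = 2 (indeed 2^5 = 32).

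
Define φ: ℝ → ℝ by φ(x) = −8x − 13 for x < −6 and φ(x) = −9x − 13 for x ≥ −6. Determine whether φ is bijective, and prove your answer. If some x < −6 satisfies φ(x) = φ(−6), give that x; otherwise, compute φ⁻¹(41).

Both pieces are strictly decreasing (slopes −8 and −9), so each is injective on its own interval.
The left piece maps (−∞, −6) onto (35, ∞); the right piece maps [−6, ∞) onto (−∞, 41].
These images overlap. In particular φ(−6) = 41 (right piece), and solving −8x − 13 = 41 on the left piece gives x = −27/4 < −6.
So φ(−27/4) = φ(−6) with −27/4 ≠ −6, and φ is not injective, hence not bijective. This x = −27/4 is the requested value below −6.

-27/4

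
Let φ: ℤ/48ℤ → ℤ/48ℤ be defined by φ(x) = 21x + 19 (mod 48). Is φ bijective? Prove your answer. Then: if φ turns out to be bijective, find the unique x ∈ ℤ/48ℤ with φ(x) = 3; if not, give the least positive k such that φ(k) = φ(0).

We have gcd(21, 48) = 3 > 1. Taking a = 0 and b = 16: φ(0) = 19 and φ(16) = 21·16 + 19 = 355 ≡ 19 (mod 48).
So φ(0) = φ(16) while 0 ≠ 16, so φ is not injective, hence not bijective.
Since φ is not bijective, we find the least positive k with φ(k) = φ(0): this means 21k ≡ 0 (mod 48), i.e. 48 ∣ 21k. Since gcd(21, 48) = 3, dividing through by 3 this holds exactly when 16 ∣ 7k, and as gcd(7, 16) = 1, exactly when 16 ∣ k.
The smallest positive such k is 16.

16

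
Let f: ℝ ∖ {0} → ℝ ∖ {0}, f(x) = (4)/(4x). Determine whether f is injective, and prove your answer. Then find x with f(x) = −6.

-1/6

Suppose f(x_1) = f(x_2). Cross-multiplying: (4)(4x_2) = (4)(4x_1).
Expanding both sides and cancelling the symmetric terms leaves −16·(x_1 − x_2) = 0. Since −16 ≠ 0, x_1 = x_2. Hence f is injective.
Solving f(x) = −6: cross-multiplying gives 4 = −6(4x), which rearranges to 24x = −4, so x = −1/6.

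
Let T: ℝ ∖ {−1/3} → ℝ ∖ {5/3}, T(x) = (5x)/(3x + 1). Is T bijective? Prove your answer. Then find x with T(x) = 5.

-1/2

Suppose T(x_1) = T(x_2). Cross-multiplying: (5x_1)(3x_2 + 1) = (5x_2)(3x_1 + 1).
Expanding both sides and cancelling the symmetric terms leaves 5·(x_1 − x_2) = 0. Since 5 ≠ 0, x_1 = x_2. Therefore T is injective.
For any y ≠ 5/3, solving y(3x + 1) = 5x for x gives a well-defined x ≠ −1/3. So T is surjective.
Hence T is bijective.
Solving T(x) = 5: cross-multiplying gives 5x = 5(3x + 1), which rearranges to −10x = 5, so x = −1/2.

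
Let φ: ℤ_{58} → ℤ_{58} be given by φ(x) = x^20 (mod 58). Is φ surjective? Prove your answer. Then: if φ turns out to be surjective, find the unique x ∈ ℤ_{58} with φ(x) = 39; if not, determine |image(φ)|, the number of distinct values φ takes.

16

φ(3): Repeated squaring mod 58: 3^1 ≡ 3, 3^2 ≡ 3² = 9, 3^4 ≡ 9² = 81 ≡ 23, 3^8 ≡ 23² = 529 ≡ 7, 3^16 ≡ 7² = 49. Since 20 = 16 + 4, 3^20 ≡ 49·23: 49·23 = 1127 ≡ 25. So 3^20 ≡ 25 (mod 58).
φ(7): Repeated squaring mod 58: 7^1 ≡ 7, 7^2 ≡ 7² = 49, 7^4 ≡ 49² = 2401 ≡ 23, 7^8 ≡ 23² = 529 ≡ 7, 7^16 ≡ 7² = 49. Since 20 = 16 + 4, 7^20 ≡ 49·23: 49·23 = 1127 ≡ 25. So 7^20 ≡ 25 (mod 58).
So φ(3) = φ(7) = 25 while 3 ≠ 7, thus φ is not injective.
A non-injective map from the 58-element set ℤ_{58} to itself takes at most 57 distinct values, so it cannot be surjective. Thus φ is not surjective.
Since φ is not surjective, we determine |image(φ)|. Computing x^20 mod 58 for each x (by repeated squaring, reducing mod 58 at every step), the values φ(0), φ(1), …, φ(57) are: 0, 1, 52, 25, 36, 23, 24, 25, 16, 45, 36, 49, 30, 49, 24, 53, 20, 1, 20, 7, 16, 45, 54, 53, 52, 7, 54, 23, 30, 29, 30, 23, 54, 7, 52, 53, 54, 45, 16, 7, 20, 1, 20, 53, 24, 49, 30, 49, 36, 45, 16, 25, 24, 23, 36, 25, 52, 1.
The distinct values are {0, 1, 7, 16, 20, 23, 24, 25, 29, 30, 36, 45, 49, 52, 53, 54}; there are 16 of them.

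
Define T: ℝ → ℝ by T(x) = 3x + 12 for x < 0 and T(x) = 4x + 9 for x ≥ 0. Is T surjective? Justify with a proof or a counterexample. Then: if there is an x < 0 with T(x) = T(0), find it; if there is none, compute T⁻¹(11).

-1

Both pieces are strictly increasing (slopes 3 and 4), so each is injective on its own interval.
The left piece maps (−∞, 0) onto (−∞, 12); the right piece maps [0, ∞) onto [9, ∞).
The union (−∞, 12) ∪ [9, ∞) covers ℝ, so T is surjective.
For the follow-up: the images overlap, so an x < 0 with T(x) = T(0) exists. T(0) = 9; solving 3x + 12 = 9 for x < 0 gives x = (9 − 12)/3 = −1.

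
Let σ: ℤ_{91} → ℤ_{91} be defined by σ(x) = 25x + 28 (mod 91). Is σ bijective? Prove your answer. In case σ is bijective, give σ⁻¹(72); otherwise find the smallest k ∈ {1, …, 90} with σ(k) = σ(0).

Suppose σ(u) = σ(v) in ℤ_{91}. Then 25u + 28 ≡ 25v + 28 (mod 91), so 25(u − v) ≡ 0 (mod 91).
Since gcd(25, 91) = 1, 25 is invertible modulo 91, so u − v ≡ 0 (mod 91), i.e. u = v.
We now compute 25⁻¹ mod 91 explicitly. Euclid's algorithm: 91 = 3·25 + 16, 25 = 1·16 + 9, 16 = 1·9 + 7, 9 = 1·7 + 2, 7 = 3·2 + 1; back-substituting gives 1 = 51·25 − 14·91, so 25⁻¹ ≡ 51 (mod 91).
For any y ∈ ℤ_{91}, x = 51(y − 28) mod 91 satisfies σ(x) = 25·51(y − 28) + 28 ≡ y (since 25·51 ≡ 1 mod 91). So every y has a preimage.
So σ is bijective.
Since σ is bijective, we compute σ⁻¹(72): solve 25x + 28 ≡ 72 (mod 91), i.e. 25x ≡ 44 (mod 91).
Multiplying by 25⁻¹ = 51 gives x ≡ 51·44 = 2244 = 24·91 + 60 ≡ 60 (mod 91).
Check: σ(60) = 25·60 + 28 = 1528 = 16·91 + 72 ≡ 72 (mod 91).

60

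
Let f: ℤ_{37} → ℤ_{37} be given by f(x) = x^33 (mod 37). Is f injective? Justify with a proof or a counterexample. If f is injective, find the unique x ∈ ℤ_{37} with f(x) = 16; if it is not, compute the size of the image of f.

13

f(3): Repeated squaring mod 37: 3^1 ≡ 3, 3^2 ≡ 3² = 9, 3^4 ≡ 9² = 81 ≡ 7, 3^8 ≡ 7² = 49 ≡ 12, 3^16 ≡ 12² = 144 ≡ 33, 3^32 ≡ 33² = 1089 ≡ 16. Since 33 = 32 + 1, 3^33 ≡ 16·3: 16·3 = 48 ≡ 11. So 3^33 ≡ 11 (mod 37).
f(4): Repeated squaring mod 37: 4^1 ≡ 4, 4^2 ≡ 4² = 16, 4^4 ≡ 16² = 256 ≡ 34, 4^8 ≡ 34² = 1156 ≡ 9, 4^16 ≡ 9² = 81 ≡ 7, 4^32 ≡ 7² = 49 ≡ 12. Since 33 = 32 + 1, 4^33 ≡ 12·4: 12·4 = 48 ≡ 11. So 4^33 ≡ 11 (mod 37).
So f(3) = f(4) = 11 while 3 ≠ 4, therefore f is not injective.
Since f is not injective, we determine |image(f)|. Computing x^33 mod 37 for each x (by repeated squaring, reducing mod 37 at every step), the values f(0), f(1), …, f(36) are: 0, 1, 14, 11, 11, 8, 6, 26, 6, 10, 1, 36, 10, 8, 31, 14, 10, 23, 29, 8, 14, 27, 23, 6, 29, 27, 1, 36, 27, 31, 11, 31, 29, 26, 26, 23, 36.
The distinct values are {0, 1, 6, 8, 10, 11, 14, 23, 26, 27, 29, 31, 36}; there are 13 of them.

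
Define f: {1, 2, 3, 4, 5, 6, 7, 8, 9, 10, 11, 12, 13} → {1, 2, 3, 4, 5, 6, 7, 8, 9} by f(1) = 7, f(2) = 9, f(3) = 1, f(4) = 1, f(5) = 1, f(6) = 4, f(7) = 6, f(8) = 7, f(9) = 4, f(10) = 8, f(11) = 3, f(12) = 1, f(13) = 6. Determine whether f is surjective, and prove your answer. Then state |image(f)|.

No element maps to 2, so f is not surjective.
The image of f is {1, 3, 4, 6, 7, 8, 9}, which has 7 elements.

7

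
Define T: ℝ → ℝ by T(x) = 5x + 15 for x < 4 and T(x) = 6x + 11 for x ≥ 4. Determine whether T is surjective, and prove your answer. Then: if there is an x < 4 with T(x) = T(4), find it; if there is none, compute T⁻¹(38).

9/2

Both pieces are strictly increasing (slopes 5 and 6), so each is injective on its own interval.
The left piece maps (−∞, 4) onto (−∞, 35); the right piece maps [4, ∞) onto [35, ∞).
These images together cover ℝ, so T is surjective.
Because the two images are disjoint, no x < 4 has T(x) = T(4), so we compute T⁻¹(38): 38 lies in [35, ∞), so solve 6x + 11 = 38: x = (38 − 11)/6 = 9/2.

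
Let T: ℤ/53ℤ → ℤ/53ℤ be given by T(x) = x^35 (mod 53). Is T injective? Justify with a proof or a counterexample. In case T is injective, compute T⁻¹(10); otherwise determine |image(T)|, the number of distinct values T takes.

Since 53 is prime, the nonzero elements of ℤ/53ℤ form a cyclic group of order 52.
As gcd(35, 52) = 1, raising to the 35th power is a bijection on this group: if s^35 ≡ t^35 then (st^{−1})^35 = 1, and the only element of order dividing gcd(35, 52) = 1 is 1, so s = t.
With T(0) = 0 this makes T injective on all of ℤ/53ℤ, hence bijective (finite equal-size domain and codomain). In particular T is injective.
Since T is injective, we find the preimage of 10. The inverse of x ↦ x^35 on (ℤ/53ℤ)^× is x ↦ x^3, because 35·3 = 105 = 2·52 + 1 ≡ 1 (mod 52) and x^{52} = 1 for x ≠ 0 (Fermat). So T⁻¹(10) = 10^3 mod 53.
Repeated squaring mod 53: 10^1 ≡ 10, 10^2 ≡ 10² = 100 ≡ 47. Since 3 = 2 + 1, 10^3 ≡ 47·10: 47·10 = 470 ≡ 46. So 10^3 ≡ 46 (mod 53).
Hence T⁻¹(10) = 46.

46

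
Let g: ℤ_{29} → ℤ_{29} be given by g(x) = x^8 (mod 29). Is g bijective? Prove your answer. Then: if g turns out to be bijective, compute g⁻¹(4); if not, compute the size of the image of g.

8

g(2): Repeated squaring mod 29: 2^1 ≡ 2, 2^2 ≡ 2² = 4, 2^4 ≡ 4² = 16, 2^8 ≡ 16² = 256 ≡ 24. So 2^8 ≡ 24 (mod 29).
g(5): Repeated squaring mod 29: 5^1 ≡ 5, 5^2 ≡ 5² = 25, 5^4 ≡ 25² = 625 ≡ 16, 5^8 ≡ 16² = 256 ≡ 24. So 5^8 ≡ 24 (mod 29).
So g(2) = g(5) = 24 while 2 ≠ 5, hence g is not injective, hence not bijective.
Since g is not bijective, we determine |image(g)|. Computing x^8 mod 29 for each x (by repeated squaring, reducing mod 29 at every step), the values g(0), g(1), …, g(28) are: 0, 1, 24, 7, 25, 24, 23, 7, 20, 20, 25, 16, 1, 16, 23, 23, 16, 1, 16, 25, 20, 20, 7, 23, 24, 25, 7, 24, 1.
The distinct values are {0, 1, 7, 16, 20, 23, 24, 25}; there are 8 of them.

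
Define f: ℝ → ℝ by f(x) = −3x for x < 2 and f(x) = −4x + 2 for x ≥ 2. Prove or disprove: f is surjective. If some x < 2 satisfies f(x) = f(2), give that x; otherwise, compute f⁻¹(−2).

Both pieces are strictly decreasing (slopes −3 and −4), so each is injective on its own interval.
The left piece maps (−∞, 2) onto (−6, ∞); the right piece maps [2, ∞) onto (−∞, −6].
These images together cover ℝ, so f is surjective.
Because the two images are disjoint, no x < 2 has f(x) = f(2), so we compute f⁻¹(−2): −2 lies in (−6, ∞), so solve −3x = −2: x = (−2 − 0)/(−3) = 2/3.

2/3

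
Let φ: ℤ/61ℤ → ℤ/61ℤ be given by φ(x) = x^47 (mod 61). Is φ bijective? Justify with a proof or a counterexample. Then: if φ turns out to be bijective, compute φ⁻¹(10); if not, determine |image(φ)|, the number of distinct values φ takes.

7

Since 61 is prime, the nonzero elements of ℤ/61ℤ form a cyclic group of order 60.
As gcd(47, 60) = 1, raising to the 47th power is a bijection on this group: if a^47 ≡ b^47 then (ab^{−1})^47 = 1, and the only element of order dividing gcd(47, 60) = 1 is 1, so a = b.
With φ(0) = 0 this makes φ injective on all of ℤ/61ℤ, hence bijective (finite equal-size domain and codomain). In particular φ is bijective.
Since φ is bijective, we find the preimage of 10. The inverse of x ↦ x^47 on (ℤ/61ℤ)^× is x ↦ x^23, because 47·23 = 1081 = 18·60 + 1 ≡ 1 (mod 60) and x^{60} = 1 for x ≠ 0 (Fermat). So φ⁻¹(10) = 10^23 mod 61.
Repeated squaring mod 61: 10^1 ≡ 10, 10^2 ≡ 10² = 100 ≡ 39, 10^4 ≡ 39² = 1521 ≡ 57, 10^8 ≡ 57² = 3249 ≡ 16, 10^16 ≡ 16² = 256 ≡ 12. Since 23 = 16 + 4 + 2 + 1, 10^23 ≡ 12·57·39·10: 12·57 = 684 ≡ 13, then 13·39 = 507 ≡ 19, then 19·10 = 190 ≡ 7. So 10^23 ≡ 7 (mod 61).
Hence φ⁻¹(10) = 7.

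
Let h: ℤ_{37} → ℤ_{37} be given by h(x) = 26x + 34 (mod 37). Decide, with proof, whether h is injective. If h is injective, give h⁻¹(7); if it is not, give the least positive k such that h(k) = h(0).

26

If h(s) = h(t), then 26s ≡ 26t (mod 37). Because gcd(26, 37) = 1, we may cancel 26 to get s ≡ t (mod 37).
Therefore h is injective.
We now compute 26⁻¹ mod 37 explicitly. Euclid's algorithm: 37 = 1·26 + 11, 26 = 2·11 + 4, 11 = 2·4 + 3, 4 = 1·3 + 1; back-substituting gives 1 = 10·26 − 7·37, so 26⁻¹ ≡ 10 (mod 37).
Since h is injective, we compute h⁻¹(7): solve 26x + 34 ≡ 7 (mod 37), i.e. 26x ≡ 10 (mod 37).
Multiplying by 26⁻¹ = 10 gives x ≡ 10·10 = 100 = 2·37 + 26 ≡ 26 (mod 37).
Check: h(26) = 26·26 + 34 = 710 = 19·37 + 7 ≡ 7 (mod 37).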